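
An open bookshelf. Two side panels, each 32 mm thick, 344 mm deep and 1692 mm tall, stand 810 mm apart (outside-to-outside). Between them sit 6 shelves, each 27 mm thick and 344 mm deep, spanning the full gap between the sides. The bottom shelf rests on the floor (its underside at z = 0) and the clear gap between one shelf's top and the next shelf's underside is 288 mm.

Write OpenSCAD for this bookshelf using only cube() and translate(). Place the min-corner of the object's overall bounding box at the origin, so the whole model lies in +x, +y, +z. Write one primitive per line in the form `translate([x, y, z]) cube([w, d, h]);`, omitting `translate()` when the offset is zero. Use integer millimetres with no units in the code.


cube([32, 344, 1692]);
translate([778, 0, 0]) cube([32, 344, 1692]);
translate([32, 0, 0]) cube([746, 344, 27]);
translate([32, 0, 315]) cube([746, 344, 27]);
translate([32, 0, 630]) cube([746, 344, 27]);
translate([32, 0, 945]) cube([746, 344, 27]);
translate([32, 0, 1260]) cube([746, 344, 27]);
translate([32, 0, 1575]) cube([746, 344, 27]);


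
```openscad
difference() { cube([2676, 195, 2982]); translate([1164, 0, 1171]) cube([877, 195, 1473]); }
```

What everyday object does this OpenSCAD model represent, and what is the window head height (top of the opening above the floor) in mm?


A wall with a window opening. The window head height is 2644 mm.

A wall with a rectangular opening subtracted — a window. Sill at z = 1171, opening 1473 mm tall, so the head is at 1171 + 1473 = 2644 mm.


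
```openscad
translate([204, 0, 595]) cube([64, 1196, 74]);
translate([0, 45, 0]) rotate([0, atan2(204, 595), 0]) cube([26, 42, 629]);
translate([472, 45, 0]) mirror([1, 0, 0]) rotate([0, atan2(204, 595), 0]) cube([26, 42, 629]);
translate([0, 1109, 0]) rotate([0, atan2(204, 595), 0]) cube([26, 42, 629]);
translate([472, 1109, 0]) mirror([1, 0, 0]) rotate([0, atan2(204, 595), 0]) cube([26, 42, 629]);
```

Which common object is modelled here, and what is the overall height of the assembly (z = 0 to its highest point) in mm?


A sawhorse. The overall height is 669 mm.

A beam across two mirrored pairs of raked legs — a sawhorse. The beam's underside is at z = 595 (matching the legs' vertical rise in atan2(204, 595)) and the beam is 74 mm tall, so its top is at 595 + 74 = 669 mm. The raked legs top out at the beam's underside, so that is the highest point.


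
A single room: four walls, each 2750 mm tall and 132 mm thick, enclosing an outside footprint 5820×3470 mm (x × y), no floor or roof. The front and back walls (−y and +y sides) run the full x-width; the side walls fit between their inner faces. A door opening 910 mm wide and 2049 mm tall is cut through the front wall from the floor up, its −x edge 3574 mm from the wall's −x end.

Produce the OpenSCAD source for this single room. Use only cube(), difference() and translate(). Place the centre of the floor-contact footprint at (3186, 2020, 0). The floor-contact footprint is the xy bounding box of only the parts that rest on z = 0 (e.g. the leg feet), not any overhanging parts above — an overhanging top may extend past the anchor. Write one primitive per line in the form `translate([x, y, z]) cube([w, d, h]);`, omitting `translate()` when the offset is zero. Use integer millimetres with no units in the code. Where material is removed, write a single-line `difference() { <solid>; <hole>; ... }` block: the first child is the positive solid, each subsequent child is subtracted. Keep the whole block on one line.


difference() { translate([276, 285, 0]) cube([5820, 132, 2750]); translate([3850, 285, 0]) cube([910, 132, 2049]); }
translate([276, 3623, 0]) cube([5820, 132, 2750]);
translate([276, 417, 0]) cube([132, 3206, 2750]);
translate([5964, 417, 0]) cube([132, 3206, 2750]);


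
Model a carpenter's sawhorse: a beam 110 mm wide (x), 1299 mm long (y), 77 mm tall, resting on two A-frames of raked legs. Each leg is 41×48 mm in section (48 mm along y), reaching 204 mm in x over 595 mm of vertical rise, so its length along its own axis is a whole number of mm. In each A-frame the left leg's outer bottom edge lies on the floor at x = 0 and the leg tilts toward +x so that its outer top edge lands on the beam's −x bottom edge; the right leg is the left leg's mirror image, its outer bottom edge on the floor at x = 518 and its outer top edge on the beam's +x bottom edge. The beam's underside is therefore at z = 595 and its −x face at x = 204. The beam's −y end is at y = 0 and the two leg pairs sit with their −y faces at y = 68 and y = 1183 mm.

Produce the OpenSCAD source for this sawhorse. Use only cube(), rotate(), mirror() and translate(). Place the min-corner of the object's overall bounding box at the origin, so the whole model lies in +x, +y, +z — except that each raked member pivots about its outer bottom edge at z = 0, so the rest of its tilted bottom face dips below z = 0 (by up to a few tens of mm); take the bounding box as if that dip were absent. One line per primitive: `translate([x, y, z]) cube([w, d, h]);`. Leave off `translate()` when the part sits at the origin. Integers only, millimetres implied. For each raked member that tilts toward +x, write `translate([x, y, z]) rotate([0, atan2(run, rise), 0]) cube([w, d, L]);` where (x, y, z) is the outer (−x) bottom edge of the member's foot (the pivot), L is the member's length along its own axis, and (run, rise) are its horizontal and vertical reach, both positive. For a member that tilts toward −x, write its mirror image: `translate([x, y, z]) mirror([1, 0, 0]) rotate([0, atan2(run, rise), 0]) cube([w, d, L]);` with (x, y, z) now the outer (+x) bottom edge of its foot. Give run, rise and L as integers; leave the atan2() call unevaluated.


translate([204, 0, 595]) cube([110, 1299, 77]);
translate([0, 68, 0]) rotate([0, atan2(204, 595), 0]) cube([41, 48, 629]);
translate([518, 68, 0]) mirror([1, 0, 0]) rotate([0, atan2(204, 595), 0]) cube([41, 48, 629]);
translate([0, 1183, 0]) rotate([0, atan2(204, 595), 0]) cube([41, 48, 629]);
translate([518, 1183, 0]) mirror([1, 0, 0]) rotate([0, atan2(204, 595), 0]) cube([41, 48, 629]);


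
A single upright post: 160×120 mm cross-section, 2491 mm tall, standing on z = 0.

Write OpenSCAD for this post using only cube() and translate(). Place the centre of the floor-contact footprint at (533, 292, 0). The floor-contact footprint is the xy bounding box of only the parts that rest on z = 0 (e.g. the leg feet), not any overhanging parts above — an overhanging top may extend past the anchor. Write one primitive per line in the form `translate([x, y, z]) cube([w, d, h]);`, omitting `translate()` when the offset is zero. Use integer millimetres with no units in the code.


translate([453, 232, 0]) cube([160, 120, 2491]);


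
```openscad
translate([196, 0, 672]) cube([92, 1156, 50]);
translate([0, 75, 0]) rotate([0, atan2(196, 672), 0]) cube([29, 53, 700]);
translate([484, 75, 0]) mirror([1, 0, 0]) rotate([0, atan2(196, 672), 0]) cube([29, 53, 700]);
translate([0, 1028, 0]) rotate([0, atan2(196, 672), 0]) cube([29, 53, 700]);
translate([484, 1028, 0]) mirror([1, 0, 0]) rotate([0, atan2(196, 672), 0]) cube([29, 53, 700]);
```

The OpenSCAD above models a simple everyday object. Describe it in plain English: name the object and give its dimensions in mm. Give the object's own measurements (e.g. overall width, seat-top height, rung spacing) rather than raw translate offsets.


A sawhorse. A 92×1156×50 mm beam (x, y, z) sits on two A-frame leg pairs. Each pair is two raked legs of 29×53 mm section (53 mm along y) splaying symmetrically in x. Each leg rises 672 mm vertically over 196 mm of horizontal reach and is 700 mm long along its own axis. Every leg's outer bottom edge rests on the floor and its outer top edge meets a bottom edge of the beam — the left legs (tilting toward +x) meet the beam's −x bottom edge, the right legs (their mirror images, tilting toward −x) meet its +x bottom edge — so the leg tops tuck under the beam, the beam's underside is 672 mm above the floor, and the feet are 484 mm apart outside-to-outside with the beam centred between them. The two leg pairs are set in 75 mm from either end of the beam.


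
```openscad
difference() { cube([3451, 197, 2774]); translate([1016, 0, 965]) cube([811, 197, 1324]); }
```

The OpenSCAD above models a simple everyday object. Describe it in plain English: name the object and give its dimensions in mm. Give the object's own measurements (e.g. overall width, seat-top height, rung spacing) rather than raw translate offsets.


A wall 3451 mm long (x), 197 mm thick (y), 2774 mm tall, with a rectangular window opening cut through it. The opening is 811 mm wide and 1324 mm tall; its sill is at z = 965 mm and its near (−x) edge is 1016 mm from the wall's −x end. The opening passes through the full wall thickness.


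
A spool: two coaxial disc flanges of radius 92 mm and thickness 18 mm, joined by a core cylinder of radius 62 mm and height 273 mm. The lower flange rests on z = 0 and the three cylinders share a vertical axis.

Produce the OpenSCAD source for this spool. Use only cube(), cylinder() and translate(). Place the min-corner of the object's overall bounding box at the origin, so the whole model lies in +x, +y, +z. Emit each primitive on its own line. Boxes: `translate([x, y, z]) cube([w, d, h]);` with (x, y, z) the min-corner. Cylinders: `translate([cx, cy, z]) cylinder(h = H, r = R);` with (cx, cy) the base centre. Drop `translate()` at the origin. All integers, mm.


translate([92, 92, 0]) cylinder(h = 18, r = 92);
translate([92, 92, 18]) cylinder(h = 273, r = 62);
translate([92, 92, 291]) cylinder(h = 18, r = 92);


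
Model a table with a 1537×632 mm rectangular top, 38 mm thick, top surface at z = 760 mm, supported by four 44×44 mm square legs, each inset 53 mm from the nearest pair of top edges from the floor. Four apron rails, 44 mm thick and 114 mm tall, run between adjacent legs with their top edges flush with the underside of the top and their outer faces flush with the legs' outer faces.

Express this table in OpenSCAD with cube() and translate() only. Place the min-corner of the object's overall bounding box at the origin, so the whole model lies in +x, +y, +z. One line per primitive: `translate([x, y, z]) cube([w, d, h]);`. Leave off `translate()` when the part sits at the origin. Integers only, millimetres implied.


translate([0, 0, 722]) cube([1537, 632, 38]);
translate([53, 53, 0]) cube([44, 44, 722]);
translate([1440, 53, 0]) cube([44, 44, 722]);
translate([53, 535, 0]) cube([44, 44, 722]);
translate([1440, 535, 0]) cube([44, 44, 722]);
translate([97, 53, 608]) cube([1343, 44, 114]);
translate([97, 535, 608]) cube([1343, 44, 114]);
translate([53, 97, 608]) cube([44, 438, 114]);
translate([1440, 97, 608]) cube([44, 438, 114]);


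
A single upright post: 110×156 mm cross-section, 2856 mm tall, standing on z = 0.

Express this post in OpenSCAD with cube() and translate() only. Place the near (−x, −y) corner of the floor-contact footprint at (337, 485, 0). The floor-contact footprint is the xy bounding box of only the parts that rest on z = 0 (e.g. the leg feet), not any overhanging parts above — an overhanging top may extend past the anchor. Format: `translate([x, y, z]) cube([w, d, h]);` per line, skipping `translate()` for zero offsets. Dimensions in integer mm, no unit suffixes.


translate([337, 485, 0]) cube([110, 156, 2856]);


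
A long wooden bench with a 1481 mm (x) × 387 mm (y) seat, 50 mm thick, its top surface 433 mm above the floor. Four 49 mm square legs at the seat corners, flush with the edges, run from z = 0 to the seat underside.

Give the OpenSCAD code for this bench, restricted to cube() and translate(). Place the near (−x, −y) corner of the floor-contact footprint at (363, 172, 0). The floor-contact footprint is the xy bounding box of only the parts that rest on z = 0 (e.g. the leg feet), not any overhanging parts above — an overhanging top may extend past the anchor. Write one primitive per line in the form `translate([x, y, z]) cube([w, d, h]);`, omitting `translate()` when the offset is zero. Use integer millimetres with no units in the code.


translate([363, 172, 383]) cube([1481, 387, 50]);
translate([363, 172, 0]) cube([49, 49, 383]);
translate([363, 510, 0]) cube([49, 49, 383]);
translate([1795, 172, 0]) cube([49, 49, 383]);
translate([1795, 510, 0]) cube([49, 49, 383]);


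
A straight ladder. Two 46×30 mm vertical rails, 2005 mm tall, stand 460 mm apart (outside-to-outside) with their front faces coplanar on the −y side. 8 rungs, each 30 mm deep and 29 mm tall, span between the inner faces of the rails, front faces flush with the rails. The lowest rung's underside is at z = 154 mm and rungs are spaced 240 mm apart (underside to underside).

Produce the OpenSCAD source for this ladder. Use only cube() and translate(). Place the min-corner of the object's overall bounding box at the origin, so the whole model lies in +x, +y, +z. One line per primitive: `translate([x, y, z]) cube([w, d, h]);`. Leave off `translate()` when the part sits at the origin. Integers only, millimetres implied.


cube([46, 30, 2005]);
translate([414, 0, 0]) cube([46, 30, 2005]);
translate([46, 0, 154]) cube([368, 30, 29]);
translate([46, 0, 394]) cube([368, 30, 29]);
translate([46, 0, 634]) cube([368, 30, 29]);
translate([46, 0, 874]) cube([368, 30, 29]);
translate([46, 0, 1114]) cube([368, 30, 29]);
translate([46, 0, 1354]) cube([368, 30, 29]);
translate([46, 0, 1594]) cube([368, 30, 29]);
translate([46, 0, 1834]) cube([368, 30, 29]);


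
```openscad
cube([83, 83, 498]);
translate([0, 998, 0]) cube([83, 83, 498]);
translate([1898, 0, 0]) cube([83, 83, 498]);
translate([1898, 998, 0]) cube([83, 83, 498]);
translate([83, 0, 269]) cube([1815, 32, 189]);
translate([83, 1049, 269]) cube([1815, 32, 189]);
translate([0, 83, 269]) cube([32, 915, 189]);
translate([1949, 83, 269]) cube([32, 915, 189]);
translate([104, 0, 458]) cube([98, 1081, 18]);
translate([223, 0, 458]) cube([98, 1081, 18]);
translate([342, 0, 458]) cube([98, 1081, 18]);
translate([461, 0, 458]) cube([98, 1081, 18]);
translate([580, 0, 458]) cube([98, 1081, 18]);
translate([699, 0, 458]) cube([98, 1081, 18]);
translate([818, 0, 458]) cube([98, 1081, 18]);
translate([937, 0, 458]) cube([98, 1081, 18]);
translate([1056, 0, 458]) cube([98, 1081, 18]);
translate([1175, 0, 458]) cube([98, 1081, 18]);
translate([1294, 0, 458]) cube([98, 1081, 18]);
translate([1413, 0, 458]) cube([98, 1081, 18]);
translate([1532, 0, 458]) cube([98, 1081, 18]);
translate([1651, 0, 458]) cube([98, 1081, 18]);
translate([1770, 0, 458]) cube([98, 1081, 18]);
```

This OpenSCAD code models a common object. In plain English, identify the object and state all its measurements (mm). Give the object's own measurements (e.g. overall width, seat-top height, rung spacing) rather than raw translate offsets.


A bed frame 1981 mm long (x) by 1081 mm wide (y). Four 83×83 mm corner posts, 498 mm tall, at the corners of the footprint. Four rails of 32 mm thickness and 189 mm height run between adjacent posts with their undersides at z = 269 mm, their outer faces flush with the outside of the frame (the two x-running rails run between the posts' inner faces; the two y-running rails run between the posts' inner faces). 15 slats, each 98 mm wide (x) and 18 mm thick, lie across the top of the two x-running rails, running the full 1081 mm width of the frame in y; along x they sit between the end posts with a 21 mm gap after the −x posts and between neighbouring slats, leaving 30 mm before the +x posts.


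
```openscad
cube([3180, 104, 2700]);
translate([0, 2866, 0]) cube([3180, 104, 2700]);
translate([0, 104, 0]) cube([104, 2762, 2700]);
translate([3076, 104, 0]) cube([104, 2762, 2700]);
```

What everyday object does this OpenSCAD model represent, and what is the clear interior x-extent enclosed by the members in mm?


A house (or room) frame. The interior width is 2972 mm.

Four 2700 mm walls enclosing a rectangle with no floor or roof — a room or house frame. Outside width is 3180 mm and wall thickness is 104 mm, so the interior width is 3180 − 2 × 104 = 2972 mm.


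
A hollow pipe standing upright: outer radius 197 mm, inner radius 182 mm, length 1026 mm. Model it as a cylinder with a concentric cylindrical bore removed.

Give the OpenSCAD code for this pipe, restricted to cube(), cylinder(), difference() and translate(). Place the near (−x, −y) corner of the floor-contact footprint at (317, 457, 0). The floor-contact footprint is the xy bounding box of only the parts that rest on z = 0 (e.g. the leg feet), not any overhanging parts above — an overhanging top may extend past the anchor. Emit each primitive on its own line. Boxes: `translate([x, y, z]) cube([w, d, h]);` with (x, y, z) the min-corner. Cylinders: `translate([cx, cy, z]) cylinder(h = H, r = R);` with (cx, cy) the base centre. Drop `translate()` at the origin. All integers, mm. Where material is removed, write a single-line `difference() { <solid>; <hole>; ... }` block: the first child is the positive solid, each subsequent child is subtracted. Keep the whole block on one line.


difference() { translate([514, 654, 0]) cylinder(h = 1026, r = 197); translate([514, 654, 0]) cylinder(h = 1026, r = 182); }


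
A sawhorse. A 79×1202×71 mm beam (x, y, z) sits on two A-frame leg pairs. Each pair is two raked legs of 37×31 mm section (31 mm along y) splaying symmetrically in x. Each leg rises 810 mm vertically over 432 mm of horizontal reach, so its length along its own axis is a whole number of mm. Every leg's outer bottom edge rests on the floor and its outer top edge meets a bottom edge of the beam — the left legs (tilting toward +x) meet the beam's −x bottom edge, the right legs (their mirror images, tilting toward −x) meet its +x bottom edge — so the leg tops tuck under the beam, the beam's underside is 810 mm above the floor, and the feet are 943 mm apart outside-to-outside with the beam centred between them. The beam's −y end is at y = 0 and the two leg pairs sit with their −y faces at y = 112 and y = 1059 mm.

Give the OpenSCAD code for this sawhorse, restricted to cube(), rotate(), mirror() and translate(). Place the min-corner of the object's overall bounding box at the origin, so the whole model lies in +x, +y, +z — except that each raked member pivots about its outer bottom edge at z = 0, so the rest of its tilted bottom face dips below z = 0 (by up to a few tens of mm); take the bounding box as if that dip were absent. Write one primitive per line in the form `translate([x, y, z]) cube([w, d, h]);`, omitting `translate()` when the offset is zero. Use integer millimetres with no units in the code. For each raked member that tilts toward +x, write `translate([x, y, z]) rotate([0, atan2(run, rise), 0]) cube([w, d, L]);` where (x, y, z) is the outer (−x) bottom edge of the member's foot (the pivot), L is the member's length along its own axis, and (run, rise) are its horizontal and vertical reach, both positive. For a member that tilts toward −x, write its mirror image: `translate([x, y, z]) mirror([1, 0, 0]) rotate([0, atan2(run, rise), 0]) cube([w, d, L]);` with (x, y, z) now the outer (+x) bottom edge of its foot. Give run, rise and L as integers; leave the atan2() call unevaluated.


translate([432, 0, 810]) cube([79, 1202, 71]);
translate([0, 112, 0]) rotate([0, atan2(432, 810), 0]) cube([37, 31, 918]);
translate([943, 112, 0]) mirror([1, 0, 0]) rotate([0, atan2(432, 810), 0]) cube([37, 31, 918]);
translate([0, 1059, 0]) rotate([0, atan2(432, 810), 0]) cube([37, 31, 918]);
translate([943, 1059, 0]) mirror([1, 0, 0]) rotate([0, atan2(432, 810), 0]) cube([37, 31, 918]);


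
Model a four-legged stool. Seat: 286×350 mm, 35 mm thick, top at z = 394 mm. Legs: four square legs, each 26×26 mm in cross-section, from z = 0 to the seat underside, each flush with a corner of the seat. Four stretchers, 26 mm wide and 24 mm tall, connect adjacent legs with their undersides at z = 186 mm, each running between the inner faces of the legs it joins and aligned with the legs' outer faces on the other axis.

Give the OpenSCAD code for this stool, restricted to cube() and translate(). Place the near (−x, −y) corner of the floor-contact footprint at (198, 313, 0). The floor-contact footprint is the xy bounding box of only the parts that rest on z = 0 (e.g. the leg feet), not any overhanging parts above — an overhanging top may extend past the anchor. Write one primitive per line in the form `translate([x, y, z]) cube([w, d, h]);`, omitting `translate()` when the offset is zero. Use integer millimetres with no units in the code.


translate([198, 313, 359]) cube([286, 350, 35]);
translate([198, 313, 0]) cube([26, 26, 359]);
translate([458, 313, 0]) cube([26, 26, 359]);
translate([198, 637, 0]) cube([26, 26, 359]);
translate([458, 637, 0]) cube([26, 26, 359]);
translate([224, 313, 186]) cube([234, 26, 24]);
translate([224, 637, 186]) cube([234, 26, 24]);
translate([198, 339, 186]) cube([26, 298, 24]);
translate([458, 339, 186]) cube([26, 298, 24]);


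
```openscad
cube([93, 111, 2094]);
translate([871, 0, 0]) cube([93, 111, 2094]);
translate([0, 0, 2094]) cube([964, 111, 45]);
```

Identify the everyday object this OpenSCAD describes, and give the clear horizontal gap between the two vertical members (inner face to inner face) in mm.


A door frame. The clear opening width is 778 mm.

Two 2094 mm tall posts with a header on top — a door frame. The left jamb is 93 mm wide at x = 0; the right jamb starts at x = 871. The clear opening is 871 − 93 = 778 mm.


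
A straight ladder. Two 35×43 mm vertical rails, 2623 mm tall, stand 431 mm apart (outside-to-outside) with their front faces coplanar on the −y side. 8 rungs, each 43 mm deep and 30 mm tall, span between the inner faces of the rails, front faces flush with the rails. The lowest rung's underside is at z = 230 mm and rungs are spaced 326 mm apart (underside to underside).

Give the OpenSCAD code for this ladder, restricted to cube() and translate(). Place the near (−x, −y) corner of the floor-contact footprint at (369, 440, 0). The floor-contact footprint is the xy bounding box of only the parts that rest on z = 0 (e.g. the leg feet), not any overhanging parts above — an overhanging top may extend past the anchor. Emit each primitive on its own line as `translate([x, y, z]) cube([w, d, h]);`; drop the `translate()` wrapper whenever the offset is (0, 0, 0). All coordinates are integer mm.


translate([369, 440, 0]) cube([35, 43, 2623]);
translate([765, 440, 0]) cube([35, 43, 2623]);
translate([404, 440, 230]) cube([361, 43, 30]);
translate([404, 440, 556]) cube([361, 43, 30]);
translate([404, 440, 882]) cube([361, 43, 30]);
translate([404, 440, 1208]) cube([361, 43, 30]);
translate([404, 440, 1534]) cube([361, 43, 30]);
translate([404, 440, 1860]) cube([361, 43, 30]);
translate([404, 440, 2186]) cube([361, 43, 30]);
translate([404, 440, 2512]) cube([361, 43, 30]);


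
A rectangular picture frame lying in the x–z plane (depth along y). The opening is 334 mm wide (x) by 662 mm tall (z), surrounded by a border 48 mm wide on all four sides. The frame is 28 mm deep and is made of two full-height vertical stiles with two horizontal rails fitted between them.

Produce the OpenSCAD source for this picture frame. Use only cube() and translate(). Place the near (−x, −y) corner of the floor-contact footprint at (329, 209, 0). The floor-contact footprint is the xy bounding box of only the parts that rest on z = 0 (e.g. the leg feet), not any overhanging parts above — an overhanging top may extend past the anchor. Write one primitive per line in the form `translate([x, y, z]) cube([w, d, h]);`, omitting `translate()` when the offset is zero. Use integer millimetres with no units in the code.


translate([329, 209, 0]) cube([48, 28, 758]);
translate([711, 209, 0]) cube([48, 28, 758]);
translate([377, 209, 0]) cube([334, 28, 48]);
translate([377, 209, 710]) cube([334, 28, 48]);


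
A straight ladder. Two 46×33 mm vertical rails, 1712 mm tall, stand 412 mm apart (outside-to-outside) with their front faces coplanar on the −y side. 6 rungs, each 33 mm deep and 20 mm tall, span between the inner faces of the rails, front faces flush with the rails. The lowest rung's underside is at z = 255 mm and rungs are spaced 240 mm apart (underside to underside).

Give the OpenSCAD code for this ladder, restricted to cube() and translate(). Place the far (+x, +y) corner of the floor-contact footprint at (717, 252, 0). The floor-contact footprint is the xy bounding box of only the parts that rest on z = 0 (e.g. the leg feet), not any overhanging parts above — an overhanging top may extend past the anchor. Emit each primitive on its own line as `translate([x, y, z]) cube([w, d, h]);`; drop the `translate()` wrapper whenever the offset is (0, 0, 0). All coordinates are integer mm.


translate([305, 219, 0]) cube([46, 33, 1712]);
translate([671, 219, 0]) cube([46, 33, 1712]);
translate([351, 219, 255]) cube([320, 33, 20]);
translate([351, 219, 495]) cube([320, 33, 20]);
translate([351, 219, 735]) cube([320, 33, 20]);
translate([351, 219, 975]) cube([320, 33, 20]);
translate([351, 219, 1215]) cube([320, 33, 20]);
translate([351, 219, 1455]) cube([320, 33, 20]);


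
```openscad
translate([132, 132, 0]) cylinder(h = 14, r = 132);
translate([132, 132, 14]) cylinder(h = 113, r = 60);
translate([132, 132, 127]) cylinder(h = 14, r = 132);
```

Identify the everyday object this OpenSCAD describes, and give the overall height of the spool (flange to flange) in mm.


A spool. The overall height is 141 mm.

Three coaxial cylinders, large–small–large — a spool. Two 14 mm flanges and a 113 mm core give 14 + 113 + 14 = 141 mm.


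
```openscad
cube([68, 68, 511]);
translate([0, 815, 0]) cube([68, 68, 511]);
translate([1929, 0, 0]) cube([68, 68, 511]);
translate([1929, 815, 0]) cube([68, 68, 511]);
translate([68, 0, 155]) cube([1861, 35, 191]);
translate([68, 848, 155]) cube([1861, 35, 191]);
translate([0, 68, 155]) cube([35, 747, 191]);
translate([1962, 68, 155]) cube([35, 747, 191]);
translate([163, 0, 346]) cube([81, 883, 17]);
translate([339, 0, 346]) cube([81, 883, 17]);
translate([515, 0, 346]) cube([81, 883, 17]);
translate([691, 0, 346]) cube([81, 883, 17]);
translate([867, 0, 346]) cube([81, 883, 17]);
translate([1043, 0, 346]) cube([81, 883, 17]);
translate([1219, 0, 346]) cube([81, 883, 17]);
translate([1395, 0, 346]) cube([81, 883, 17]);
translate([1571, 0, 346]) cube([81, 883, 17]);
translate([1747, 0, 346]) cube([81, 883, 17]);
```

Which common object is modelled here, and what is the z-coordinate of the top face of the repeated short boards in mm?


A bed frame. The slat-top height is 363 mm.

Four posts, four rails, and a row of slats — a bed frame. Slats sit on the rails at z = 155 + 191 = 346; with slat thickness 17, the top is 363 mm.


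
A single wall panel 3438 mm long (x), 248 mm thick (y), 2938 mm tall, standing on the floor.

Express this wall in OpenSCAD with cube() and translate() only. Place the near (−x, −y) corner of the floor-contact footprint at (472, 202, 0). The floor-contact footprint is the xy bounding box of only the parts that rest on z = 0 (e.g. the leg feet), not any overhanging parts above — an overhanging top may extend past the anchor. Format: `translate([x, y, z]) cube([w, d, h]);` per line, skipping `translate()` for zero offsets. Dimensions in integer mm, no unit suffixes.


translate([472, 202, 0]) cube([3438, 248, 2938]);


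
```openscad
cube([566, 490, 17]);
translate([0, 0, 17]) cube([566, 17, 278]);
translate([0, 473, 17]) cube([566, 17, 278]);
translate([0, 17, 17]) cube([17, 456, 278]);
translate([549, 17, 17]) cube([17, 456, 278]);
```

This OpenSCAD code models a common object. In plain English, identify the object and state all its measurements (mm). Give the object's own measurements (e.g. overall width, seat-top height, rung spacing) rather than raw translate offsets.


An open-topped rectangular box: outside dimensions 566×490×295 mm, with a uniform wall and base thickness of 17 mm. The base is a full 566×490 slab on the floor; four walls sit on top of the base. The front and back walls (the −y and +y sides) span the full width; the two side walls fit between them.


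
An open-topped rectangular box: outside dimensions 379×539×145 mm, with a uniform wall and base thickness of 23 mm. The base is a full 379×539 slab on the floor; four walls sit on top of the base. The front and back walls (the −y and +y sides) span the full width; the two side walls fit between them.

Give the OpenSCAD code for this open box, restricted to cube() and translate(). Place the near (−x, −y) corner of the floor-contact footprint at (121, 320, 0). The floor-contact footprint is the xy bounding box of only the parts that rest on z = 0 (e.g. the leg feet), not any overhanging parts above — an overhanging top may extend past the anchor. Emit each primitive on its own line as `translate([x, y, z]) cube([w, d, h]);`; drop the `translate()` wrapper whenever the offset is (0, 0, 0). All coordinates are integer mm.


translate([121, 320, 0]) cube([379, 539, 23]);
translate([121, 320, 23]) cube([379, 23, 122]);
translate([121, 836, 23]) cube([379, 23, 122]);
translate([121, 343, 23]) cube([23, 493, 122]);
translate([477, 343, 23]) cube([23, 493, 122]);


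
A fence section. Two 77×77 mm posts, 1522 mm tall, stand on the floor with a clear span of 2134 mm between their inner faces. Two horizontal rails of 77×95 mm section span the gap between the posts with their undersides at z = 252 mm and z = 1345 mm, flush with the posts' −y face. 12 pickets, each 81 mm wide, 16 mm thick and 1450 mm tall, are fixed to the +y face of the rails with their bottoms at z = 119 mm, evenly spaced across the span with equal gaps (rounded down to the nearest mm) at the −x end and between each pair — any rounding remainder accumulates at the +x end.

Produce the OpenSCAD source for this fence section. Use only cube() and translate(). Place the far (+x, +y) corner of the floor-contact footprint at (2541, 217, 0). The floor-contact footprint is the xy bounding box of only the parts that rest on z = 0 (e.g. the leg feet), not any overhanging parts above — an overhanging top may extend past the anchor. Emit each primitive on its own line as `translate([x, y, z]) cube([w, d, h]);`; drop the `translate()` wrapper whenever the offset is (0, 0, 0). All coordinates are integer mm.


translate([253, 140, 0]) cube([77, 77, 1522]);
translate([2464, 140, 0]) cube([77, 77, 1522]);
translate([330, 140, 252]) cube([2134, 77, 95]);
translate([330, 140, 1345]) cube([2134, 77, 95]);
translate([419, 217, 119]) cube([81, 16, 1450]);
translate([589, 217, 119]) cube([81, 16, 1450]);
translate([759, 217, 119]) cube([81, 16, 1450]);
translate([929, 217, 119]) cube([81, 16, 1450]);
translate([1099, 217, 119]) cube([81, 16, 1450]);
translate([1269, 217, 119]) cube([81, 16, 1450]);
translate([1439, 217, 119]) cube([81, 16, 1450]);
translate([1609, 217, 119]) cube([81, 16, 1450]);
translate([1779, 217, 119]) cube([81, 16, 1450]);
translate([1949, 217, 119]) cube([81, 16, 1450]);
translate([2119, 217, 119]) cube([81, 16, 1450]);
translate([2289, 217, 119]) cube([81, 16, 1450]);


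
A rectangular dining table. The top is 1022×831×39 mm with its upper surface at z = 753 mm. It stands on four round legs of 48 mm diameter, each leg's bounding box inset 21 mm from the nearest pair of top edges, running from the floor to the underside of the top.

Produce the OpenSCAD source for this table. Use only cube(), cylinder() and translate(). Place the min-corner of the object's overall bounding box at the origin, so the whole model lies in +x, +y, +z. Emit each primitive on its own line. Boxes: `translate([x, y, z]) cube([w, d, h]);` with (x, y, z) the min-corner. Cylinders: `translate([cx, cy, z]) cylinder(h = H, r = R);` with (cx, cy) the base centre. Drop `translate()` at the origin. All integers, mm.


translate([0, 0, 714]) cube([1022, 831, 39]);
translate([45, 45, 0]) cylinder(h = 714, r = 24);
translate([977, 45, 0]) cylinder(h = 714, r = 24);
translate([45, 786, 0]) cylinder(h = 714, r = 24);
translate([977, 786, 0]) cylinder(h = 714, r = 24);


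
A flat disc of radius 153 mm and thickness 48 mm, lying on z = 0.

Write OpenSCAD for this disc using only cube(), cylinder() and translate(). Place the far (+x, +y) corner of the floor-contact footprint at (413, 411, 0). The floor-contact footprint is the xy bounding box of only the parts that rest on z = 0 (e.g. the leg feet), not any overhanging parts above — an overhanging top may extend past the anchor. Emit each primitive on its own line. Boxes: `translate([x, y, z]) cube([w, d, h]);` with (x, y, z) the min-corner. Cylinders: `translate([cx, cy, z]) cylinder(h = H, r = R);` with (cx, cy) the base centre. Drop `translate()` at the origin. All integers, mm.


translate([260, 258, 0]) cylinder(h = 48, r = 153);


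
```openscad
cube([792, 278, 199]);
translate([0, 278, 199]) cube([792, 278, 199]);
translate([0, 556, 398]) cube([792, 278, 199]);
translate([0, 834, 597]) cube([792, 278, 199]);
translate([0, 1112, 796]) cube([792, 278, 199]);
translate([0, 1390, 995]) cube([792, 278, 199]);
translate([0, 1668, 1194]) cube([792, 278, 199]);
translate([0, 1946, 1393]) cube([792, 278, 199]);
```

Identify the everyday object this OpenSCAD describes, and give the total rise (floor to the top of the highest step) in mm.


A staircase. The total rise is 1592 mm.

8 identical blocks, each offset up and back from the previous — a staircase. Each step is 199 mm tall and there are 8 of them, so the total rise is 8 × 199 = 1592 mm.


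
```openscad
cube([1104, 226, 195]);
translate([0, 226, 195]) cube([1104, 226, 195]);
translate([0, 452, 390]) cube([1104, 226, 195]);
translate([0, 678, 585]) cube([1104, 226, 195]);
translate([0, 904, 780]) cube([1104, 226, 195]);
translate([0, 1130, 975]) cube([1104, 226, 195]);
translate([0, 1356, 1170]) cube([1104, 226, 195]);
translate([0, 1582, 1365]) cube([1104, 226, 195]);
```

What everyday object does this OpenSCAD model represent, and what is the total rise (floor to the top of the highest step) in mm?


A staircase. The total rise is 1560 mm.

8 identical blocks, each offset up and back from the previous — a staircase. Each step is 195 mm tall and there are 8 of them, so the total rise is 8 × 195 = 1560 mm.


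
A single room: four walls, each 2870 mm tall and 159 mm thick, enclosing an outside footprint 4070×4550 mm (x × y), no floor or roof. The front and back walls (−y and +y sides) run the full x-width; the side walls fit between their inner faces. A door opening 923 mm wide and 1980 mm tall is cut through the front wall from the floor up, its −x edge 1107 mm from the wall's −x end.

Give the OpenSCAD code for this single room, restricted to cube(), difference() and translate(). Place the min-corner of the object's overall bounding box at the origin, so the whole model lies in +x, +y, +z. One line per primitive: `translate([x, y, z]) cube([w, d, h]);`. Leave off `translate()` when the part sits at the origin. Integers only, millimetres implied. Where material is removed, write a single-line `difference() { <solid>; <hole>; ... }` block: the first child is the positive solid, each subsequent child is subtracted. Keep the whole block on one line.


difference() { cube([4070, 159, 2870]); translate([1107, 0, 0]) cube([923, 159, 1980]); }
translate([0, 4391, 0]) cube([4070, 159, 2870]);
translate([0, 159, 0]) cube([159, 4232, 2870]);
translate([3911, 159, 0]) cube([159, 4232, 2870]);


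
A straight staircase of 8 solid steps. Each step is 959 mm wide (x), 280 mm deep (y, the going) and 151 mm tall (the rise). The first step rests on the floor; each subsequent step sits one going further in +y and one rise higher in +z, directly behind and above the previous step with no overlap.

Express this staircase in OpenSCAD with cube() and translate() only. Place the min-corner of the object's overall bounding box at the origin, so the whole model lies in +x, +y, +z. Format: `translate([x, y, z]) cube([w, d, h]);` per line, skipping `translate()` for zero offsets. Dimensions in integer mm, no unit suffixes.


cube([959, 280, 151]);
translate([0, 280, 151]) cube([959, 280, 151]);
translate([0, 560, 302]) cube([959, 280, 151]);
translate([0, 840, 453]) cube([959, 280, 151]);
translate([0, 1120, 604]) cube([959, 280, 151]);
translate([0, 1400, 755]) cube([959, 280, 151]);
translate([0, 1680, 906]) cube([959, 280, 151]);
translate([0, 1960, 1057]) cube([959, 280, 151]);


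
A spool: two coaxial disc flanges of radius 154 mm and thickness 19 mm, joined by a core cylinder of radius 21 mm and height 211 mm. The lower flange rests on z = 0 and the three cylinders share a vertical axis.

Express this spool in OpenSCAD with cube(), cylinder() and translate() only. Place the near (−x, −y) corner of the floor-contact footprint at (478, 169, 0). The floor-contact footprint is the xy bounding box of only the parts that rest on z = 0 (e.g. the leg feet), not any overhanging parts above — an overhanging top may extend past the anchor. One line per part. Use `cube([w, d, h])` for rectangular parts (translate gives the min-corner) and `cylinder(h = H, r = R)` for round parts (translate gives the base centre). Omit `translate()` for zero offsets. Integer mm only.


translate([632, 323, 0]) cylinder(h = 19, r = 154);
translate([632, 323, 19]) cylinder(h = 211, r = 21);
translate([632, 323, 230]) cylinder(h = 19, r = 154);


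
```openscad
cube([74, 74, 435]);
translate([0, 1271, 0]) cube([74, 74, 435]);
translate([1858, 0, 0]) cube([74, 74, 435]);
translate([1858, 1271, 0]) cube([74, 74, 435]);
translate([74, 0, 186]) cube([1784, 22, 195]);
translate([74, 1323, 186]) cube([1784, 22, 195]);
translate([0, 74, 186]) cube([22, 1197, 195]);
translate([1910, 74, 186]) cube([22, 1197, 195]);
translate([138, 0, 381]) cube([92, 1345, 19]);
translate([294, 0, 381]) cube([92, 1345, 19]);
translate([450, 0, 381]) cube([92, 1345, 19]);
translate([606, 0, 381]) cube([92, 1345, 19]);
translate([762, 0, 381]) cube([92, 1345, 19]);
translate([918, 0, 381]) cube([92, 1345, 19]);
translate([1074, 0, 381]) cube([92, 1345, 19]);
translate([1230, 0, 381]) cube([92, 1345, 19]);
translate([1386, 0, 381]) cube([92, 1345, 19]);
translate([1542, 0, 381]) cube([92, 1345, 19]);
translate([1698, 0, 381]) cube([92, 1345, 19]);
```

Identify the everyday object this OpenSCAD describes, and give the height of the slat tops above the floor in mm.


A bed frame. The slat-top height is 400 mm.

Four posts, four rails, and a row of slats — a bed frame. Slats sit on the rails at z = 186 + 195 = 381; with slat thickness 19, the top is 400 mm.


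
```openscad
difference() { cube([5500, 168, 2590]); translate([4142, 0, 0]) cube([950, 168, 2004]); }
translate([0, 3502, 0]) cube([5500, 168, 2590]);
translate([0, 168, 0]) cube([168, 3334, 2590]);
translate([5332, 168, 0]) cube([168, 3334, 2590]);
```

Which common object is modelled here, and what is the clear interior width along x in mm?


A single room. The interior width is 5164 mm.

Four walls enclosing a rectangle with a door in the front wall — a room. Outside width 5500 minus two 168 mm walls gives 5164 mm.


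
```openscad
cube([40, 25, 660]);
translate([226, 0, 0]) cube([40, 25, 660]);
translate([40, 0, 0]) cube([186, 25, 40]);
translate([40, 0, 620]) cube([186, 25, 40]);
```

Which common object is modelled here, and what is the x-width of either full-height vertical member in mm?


A picture frame. The border width is 40 mm.

Four thin pieces enclosing a rectangular opening — a picture frame. The two full-height stiles are 660 mm tall; the top rail sits at z = 620 and is 40 mm tall, so the border above the opening is 660 − 620 = 40 mm, matching the stile x-width.


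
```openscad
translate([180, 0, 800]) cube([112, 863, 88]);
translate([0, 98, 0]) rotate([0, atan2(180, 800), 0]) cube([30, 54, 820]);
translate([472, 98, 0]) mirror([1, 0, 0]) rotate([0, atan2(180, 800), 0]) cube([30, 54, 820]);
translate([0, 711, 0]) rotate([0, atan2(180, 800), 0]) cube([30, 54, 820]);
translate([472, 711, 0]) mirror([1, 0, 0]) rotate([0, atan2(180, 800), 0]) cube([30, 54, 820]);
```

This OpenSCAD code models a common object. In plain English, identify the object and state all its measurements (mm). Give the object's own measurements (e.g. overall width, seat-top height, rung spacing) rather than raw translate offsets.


A sawhorse. A 112×863×88 mm beam (x, y, z) sits on two A-frame leg pairs. Each pair is two raked legs of 30×54 mm section (54 mm along y) splaying symmetrically in x. Each leg rises 800 mm vertically over 180 mm of horizontal reach and is 820 mm long along its own axis. Every leg's outer bottom edge rests on the floor and its outer top edge meets a bottom edge of the beam — the left legs (tilting toward +x) meet the beam's −x bottom edge, the right legs (their mirror images, tilting toward −x) meet its +x bottom edge — so the leg tops tuck under the beam, the beam's underside is 800 mm above the floor, and the feet are 472 mm apart outside-to-outside with the beam centred between them. The two leg pairs are set in 98 mm from either end of the beam.
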